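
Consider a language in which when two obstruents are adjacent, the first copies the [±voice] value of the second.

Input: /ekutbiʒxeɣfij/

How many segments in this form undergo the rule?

/t/ before /b/ (voiced) → [d]
/ʒ/ before /x/ (voiceless) → [ʃ]
/ɣ/ before /f/ (voiceless) → [x]
3 segments change.

3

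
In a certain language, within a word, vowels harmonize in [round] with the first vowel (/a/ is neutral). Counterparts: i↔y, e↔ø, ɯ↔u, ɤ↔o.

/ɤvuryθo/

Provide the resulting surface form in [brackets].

[ɤvɯriθɤ]

/u/ harmonizes with /ɤ/ ([-round]) → [ɯ]
/y/ harmonizes with /ɤ/ ([-round]) → [i]
/o/ harmonizes with /ɤ/ ([-round]) → [ɤ]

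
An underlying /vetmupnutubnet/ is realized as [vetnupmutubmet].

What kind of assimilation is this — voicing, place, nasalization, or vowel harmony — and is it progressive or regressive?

/m/→[n] /n/→[m] /n/→[m].
Each target copies a feature from the preceding segment, so the direction is progressive.

place assimilation, progressive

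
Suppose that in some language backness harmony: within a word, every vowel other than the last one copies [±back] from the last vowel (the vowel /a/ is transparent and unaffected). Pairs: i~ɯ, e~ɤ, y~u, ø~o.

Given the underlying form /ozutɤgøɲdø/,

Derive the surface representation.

/o/ harmonizes with /ø/ ([-back]) → [ø]
/u/ harmonizes with /ø/ ([-back]) → [y]
/ɤ/ harmonizes with /ø/ ([-back]) → [e]

[øzytegøɲdø]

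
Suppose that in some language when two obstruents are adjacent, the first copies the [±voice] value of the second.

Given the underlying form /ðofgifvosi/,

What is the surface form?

[ðovgivvosi]

/f/ before /g/ (voiced) → [v]
/f/ before /v/ (voiced) → [v]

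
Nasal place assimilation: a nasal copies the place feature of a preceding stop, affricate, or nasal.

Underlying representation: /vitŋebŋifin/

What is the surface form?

[vitnebmifin]

/ŋ/ after /t/ (alveolar) → [n]
/ŋ/ after /b/ (labial) → [m]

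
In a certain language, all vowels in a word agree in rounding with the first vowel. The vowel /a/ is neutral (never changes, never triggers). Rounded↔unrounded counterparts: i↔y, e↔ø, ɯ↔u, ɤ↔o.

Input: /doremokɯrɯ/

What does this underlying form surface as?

/e/ harmonizes with /o/ ([+round]) → [ø]
/ɯ/ harmonizes with /o/ ([+round]) → [u]
/ɯ/ harmonizes with /o/ ([+round]) → [u]

[dorømokuru]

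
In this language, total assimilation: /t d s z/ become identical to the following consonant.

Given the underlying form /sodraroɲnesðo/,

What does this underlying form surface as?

[sorraroɲneððo]

/d/ before /r/ → [r] (total assimilation)
/s/ before /ð/ → [ð] (total assimilation)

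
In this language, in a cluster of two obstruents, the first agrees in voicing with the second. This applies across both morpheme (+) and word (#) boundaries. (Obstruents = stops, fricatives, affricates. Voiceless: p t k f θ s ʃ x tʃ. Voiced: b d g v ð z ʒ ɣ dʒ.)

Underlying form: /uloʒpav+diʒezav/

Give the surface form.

[uloʃpav+diʒezav]

/ʒ/ before /p/ (voiceless) → [ʃ]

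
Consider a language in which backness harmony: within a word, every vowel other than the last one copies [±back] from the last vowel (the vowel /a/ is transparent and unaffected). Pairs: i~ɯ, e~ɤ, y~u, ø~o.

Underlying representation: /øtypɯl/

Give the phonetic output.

/ø/ harmonizes with /ɯ/ ([+back]) → [o]
/y/ harmonizes with /ɯ/ ([+back]) → [u]

[otupɯl]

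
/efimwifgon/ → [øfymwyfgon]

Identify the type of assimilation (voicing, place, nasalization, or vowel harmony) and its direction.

/e/→[ø] /i/→[y] /i/→[y].
Vowels agree with the last vowel, so the harmony is regressive.

vowel harmony, regressive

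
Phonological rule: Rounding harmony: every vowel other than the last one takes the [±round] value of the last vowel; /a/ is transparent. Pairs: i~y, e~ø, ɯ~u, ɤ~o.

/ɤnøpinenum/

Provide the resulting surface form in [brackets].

/ɤ/ harmonizes with /u/ ([+round]) → [o]
/i/ harmonizes with /u/ ([+round]) → [y]
/e/ harmonizes with /u/ ([+round]) → [ø]

[onøpynønum]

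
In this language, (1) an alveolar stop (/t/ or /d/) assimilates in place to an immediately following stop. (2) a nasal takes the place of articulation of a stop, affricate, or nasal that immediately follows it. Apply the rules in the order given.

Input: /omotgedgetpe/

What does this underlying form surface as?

Rule 1: /t/ before /g/ (velar) → [k]
Rule 1: /d/ before /g/ (velar) → [g]
Rule 1: /t/ before /p/ (labial) → [p]
After rule 1: omokgeggeppe
Rule 2: no segment meets the rule's conditions; no change.

[omokgeggeppe]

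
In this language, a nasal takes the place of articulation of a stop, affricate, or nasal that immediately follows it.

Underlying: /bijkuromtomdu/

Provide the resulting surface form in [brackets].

[bijkurontondu]

/m/ before /t/ (alveolar) → [n]
/m/ before /d/ (alveolar) → [n]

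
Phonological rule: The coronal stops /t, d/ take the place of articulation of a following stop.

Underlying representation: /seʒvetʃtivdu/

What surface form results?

no segment meets the rule's conditions; no change.

[seʒvetʃtivdu]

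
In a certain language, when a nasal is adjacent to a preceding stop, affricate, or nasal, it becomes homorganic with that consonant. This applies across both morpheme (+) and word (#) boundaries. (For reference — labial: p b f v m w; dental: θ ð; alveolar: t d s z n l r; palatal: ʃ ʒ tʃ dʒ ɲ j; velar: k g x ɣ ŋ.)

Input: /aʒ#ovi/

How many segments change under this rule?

0

No segment meets the rule's conditions.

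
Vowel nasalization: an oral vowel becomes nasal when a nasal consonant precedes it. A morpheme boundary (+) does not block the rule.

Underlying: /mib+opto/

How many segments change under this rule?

1

/i/ after nasal /m/ → [ĩ]
1 segment changes.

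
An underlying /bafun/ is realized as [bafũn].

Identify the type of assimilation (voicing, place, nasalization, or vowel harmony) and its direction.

nasalization, regressive

/u/→[ũ].
Each target copies a feature from the following segment, so the direction is regressive.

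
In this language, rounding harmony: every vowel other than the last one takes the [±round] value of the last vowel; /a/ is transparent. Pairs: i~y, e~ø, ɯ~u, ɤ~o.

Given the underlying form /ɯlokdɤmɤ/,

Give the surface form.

/o/ harmonizes with /ɤ/ ([-round]) → [ɤ]

[ɯlɤkdɤmɤ]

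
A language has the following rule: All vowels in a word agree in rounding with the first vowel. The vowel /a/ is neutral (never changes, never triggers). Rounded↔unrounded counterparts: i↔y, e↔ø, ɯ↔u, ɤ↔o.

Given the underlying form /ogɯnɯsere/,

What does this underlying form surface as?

/ɯ/ harmonizes with /o/ ([+round]) → [u]
/ɯ/ harmonizes with /o/ ([+round]) → [u]
/e/ harmonizes with /o/ ([+round]) → [ø]
/e/ harmonizes with /o/ ([+round]) → [ø]

[ogunusørø]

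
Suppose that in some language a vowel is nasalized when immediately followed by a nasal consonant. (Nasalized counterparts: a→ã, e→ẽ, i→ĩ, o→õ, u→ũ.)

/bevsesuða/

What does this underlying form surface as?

[bevsesuða]

no segment meets the rule's conditions; no change.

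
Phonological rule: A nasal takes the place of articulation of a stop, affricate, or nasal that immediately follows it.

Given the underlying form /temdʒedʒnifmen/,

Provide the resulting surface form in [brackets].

[teɲdʒedʒnifmen]

/m/ before /dʒ/ (palatal) → [ɲ]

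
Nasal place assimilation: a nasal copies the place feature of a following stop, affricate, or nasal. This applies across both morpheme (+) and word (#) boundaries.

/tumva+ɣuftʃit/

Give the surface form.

no segment meets the rule's conditions; no change.

[tumva+ɣuftʃit]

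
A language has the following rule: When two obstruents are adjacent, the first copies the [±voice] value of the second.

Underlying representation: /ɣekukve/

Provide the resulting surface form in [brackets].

/k/ before /v/ (voiced) → [g]

[ɣekugve]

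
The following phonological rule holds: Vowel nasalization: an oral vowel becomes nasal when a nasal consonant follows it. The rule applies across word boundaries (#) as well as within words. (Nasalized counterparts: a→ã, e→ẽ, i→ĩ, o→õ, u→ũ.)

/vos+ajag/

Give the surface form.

no segment meets the rule's conditions; no change.

[vos+ajag]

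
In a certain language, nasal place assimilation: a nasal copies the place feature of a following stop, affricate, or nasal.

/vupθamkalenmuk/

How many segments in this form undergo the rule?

2

/m/ before /k/ (velar) → [ŋ]
/n/ before /m/ (labial) → [m]
2 segments change.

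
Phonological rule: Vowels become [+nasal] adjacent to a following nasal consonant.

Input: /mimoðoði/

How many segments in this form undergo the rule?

/i/ before nasal /m/ → [ĩ]
1 segment changes.

1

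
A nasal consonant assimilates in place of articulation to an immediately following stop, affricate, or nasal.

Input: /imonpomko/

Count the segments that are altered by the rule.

/n/ before /p/ (labial) → [m]
/m/ before /k/ (velar) → [ŋ]
2 segments change.

2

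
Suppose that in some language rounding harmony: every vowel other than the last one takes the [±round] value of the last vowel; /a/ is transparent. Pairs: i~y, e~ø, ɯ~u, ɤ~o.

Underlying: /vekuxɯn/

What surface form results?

[vekɯxɯn]

/u/ harmonizes with /ɯ/ ([-round]) → [ɯ]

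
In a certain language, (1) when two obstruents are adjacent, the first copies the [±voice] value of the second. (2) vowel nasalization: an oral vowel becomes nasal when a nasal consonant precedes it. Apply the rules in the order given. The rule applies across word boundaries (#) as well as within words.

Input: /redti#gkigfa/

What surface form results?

Rule 1: /d/ before /t/ (voiceless) → [t]
Rule 1: /g/ before /k/ (voiceless) → [k]
Rule 1: /g/ before /f/ (voiceless) → [k]
After rule 1: retti#kkikfa
Rule 2: no segment meets the rule's conditions; no change.

[retti#kkikfa]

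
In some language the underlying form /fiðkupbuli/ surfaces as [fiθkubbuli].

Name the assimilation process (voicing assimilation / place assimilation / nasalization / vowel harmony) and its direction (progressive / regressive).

/ð/→[θ] /p/→[b].
Each target copies a feature from the following segment, so the direction is regressive.

voicing assimilation, regressive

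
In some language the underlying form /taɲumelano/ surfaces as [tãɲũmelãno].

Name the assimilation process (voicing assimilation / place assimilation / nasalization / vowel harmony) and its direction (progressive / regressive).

/a/→[ã] /u/→[ũ] /a/→[ã].
Each target copies a feature from the following segment, so the direction is regressive.

nasalization, regressive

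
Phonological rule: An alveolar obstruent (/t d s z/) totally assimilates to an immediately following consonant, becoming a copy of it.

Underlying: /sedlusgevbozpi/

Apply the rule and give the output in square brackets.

/d/ before /l/ → [l] (total assimilation)
/s/ before /g/ → [g] (total assimilation)
/z/ before /p/ → [p] (total assimilation)

[selluggevboppi]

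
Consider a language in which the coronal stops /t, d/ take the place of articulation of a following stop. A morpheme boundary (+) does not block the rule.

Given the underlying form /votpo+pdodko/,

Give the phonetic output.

/t/ before /p/ (labial) → [p]
/d/ before /k/ (velar) → [g]

[voppo+pdogko]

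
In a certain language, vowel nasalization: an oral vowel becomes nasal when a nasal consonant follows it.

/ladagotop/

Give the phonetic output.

no segment meets the rule's conditions; no change.

[ladagotop]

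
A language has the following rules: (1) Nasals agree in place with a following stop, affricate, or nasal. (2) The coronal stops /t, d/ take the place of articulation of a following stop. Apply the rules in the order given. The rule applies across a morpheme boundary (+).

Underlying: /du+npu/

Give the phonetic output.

Rule 1: /n/ before /p/ (labial) → [m]
After rule 1: du+mpu
Rule 2: no segment meets the rule's conditions; no change.

[du+mpu]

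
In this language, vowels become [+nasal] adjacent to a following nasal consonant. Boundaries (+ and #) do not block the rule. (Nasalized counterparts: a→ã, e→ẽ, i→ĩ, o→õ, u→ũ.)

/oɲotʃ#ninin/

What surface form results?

/o/ before nasal /ɲ/ → [õ]
/i/ before nasal /n/ → [ĩ]
/i/ before nasal /n/ → [ĩ]

[õɲotʃ#nĩnĩn]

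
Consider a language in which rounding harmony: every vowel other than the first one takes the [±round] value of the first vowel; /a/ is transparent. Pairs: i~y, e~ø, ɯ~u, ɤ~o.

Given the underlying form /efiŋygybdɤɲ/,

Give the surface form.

[efiŋigibdɤɲ]

/y/ harmonizes with /e/ ([-round]) → [i]
/y/ harmonizes with /e/ ([-round]) → [i]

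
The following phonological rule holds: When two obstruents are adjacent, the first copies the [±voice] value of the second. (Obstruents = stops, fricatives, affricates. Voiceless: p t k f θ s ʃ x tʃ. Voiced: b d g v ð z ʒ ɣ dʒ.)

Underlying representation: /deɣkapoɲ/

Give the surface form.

[dexkapoɲ]

/ɣ/ before /k/ (voiceless) → [x]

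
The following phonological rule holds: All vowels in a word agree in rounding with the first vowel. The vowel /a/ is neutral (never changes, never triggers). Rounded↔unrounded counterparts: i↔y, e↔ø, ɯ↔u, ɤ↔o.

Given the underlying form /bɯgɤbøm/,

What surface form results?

[bɯgɤbem]

/ø/ harmonizes with /ɯ/ ([-round]) → [e]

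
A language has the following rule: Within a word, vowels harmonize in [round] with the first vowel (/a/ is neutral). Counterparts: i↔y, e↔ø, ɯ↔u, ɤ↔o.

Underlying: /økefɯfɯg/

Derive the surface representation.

/e/ harmonizes with /ø/ ([+round]) → [ø]
/ɯ/ harmonizes with /ø/ ([+round]) → [u]
/ɯ/ harmonizes with /ø/ ([+round]) → [u]

[økøfufug]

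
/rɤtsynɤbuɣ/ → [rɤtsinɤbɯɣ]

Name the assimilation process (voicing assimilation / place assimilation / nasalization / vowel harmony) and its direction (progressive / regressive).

/y/→[i] /u/→[ɯ].
Vowels agree with the first vowel, so the harmony is progressive.

vowel harmony, progressive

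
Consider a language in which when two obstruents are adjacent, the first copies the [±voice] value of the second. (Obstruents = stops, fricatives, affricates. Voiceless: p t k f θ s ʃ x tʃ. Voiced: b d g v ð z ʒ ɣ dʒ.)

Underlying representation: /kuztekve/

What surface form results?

/z/ before /t/ (voiceless) → [s]
/k/ before /v/ (voiced) → [g]

[kustegve]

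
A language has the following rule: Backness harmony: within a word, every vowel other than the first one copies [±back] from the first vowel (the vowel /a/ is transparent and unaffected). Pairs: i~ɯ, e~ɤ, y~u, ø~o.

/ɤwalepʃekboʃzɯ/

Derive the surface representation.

[ɤwalɤpʃɤkboʃzɯ]

/e/ harmonizes with /ɤ/ ([+back]) → [ɤ]
/e/ harmonizes with /ɤ/ ([+back]) → [ɤ]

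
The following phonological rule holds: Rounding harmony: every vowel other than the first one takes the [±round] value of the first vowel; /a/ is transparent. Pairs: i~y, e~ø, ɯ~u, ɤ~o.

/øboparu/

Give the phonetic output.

no segment meets the rule's conditions; no change.

[øboparu]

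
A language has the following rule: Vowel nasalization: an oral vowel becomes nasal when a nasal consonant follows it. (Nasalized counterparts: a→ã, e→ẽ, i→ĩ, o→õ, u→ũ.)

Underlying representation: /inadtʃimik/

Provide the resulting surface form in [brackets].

/i/ before nasal /n/ → [ĩ]
/i/ before nasal /m/ → [ĩ]

[ĩnadtʃĩmik]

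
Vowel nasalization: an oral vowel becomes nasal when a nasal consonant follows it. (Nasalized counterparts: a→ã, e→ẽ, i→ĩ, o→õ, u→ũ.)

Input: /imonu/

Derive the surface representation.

/i/ before nasal /m/ → [ĩ]
/o/ before nasal /n/ → [õ]

[ĩmõnu]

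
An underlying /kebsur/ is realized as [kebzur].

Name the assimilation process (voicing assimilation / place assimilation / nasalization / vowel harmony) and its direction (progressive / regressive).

voicing assimilation, progressive

/s/→[z].
Each target copies a feature from the preceding segment, so the direction is progressive.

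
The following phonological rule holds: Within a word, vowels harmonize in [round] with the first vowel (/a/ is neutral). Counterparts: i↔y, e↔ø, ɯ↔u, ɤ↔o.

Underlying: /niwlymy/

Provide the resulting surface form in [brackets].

/y/ harmonizes with /i/ ([-round]) → [i]
/y/ harmonizes with /i/ ([-round]) → [i]

[niwlimi]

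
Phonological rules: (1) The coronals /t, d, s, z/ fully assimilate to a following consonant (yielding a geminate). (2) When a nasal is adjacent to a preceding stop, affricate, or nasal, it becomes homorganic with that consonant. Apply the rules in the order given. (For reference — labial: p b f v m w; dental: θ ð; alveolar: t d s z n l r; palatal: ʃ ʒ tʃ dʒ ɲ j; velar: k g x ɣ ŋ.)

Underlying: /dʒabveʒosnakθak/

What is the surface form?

[dʒabveʒonnakθak]

Rule 1: /s/ before /n/ → [n] (total assimilation)
After rule 1: dʒabveʒonnakθak
Rule 2: no segment meets the rule's conditions; no change.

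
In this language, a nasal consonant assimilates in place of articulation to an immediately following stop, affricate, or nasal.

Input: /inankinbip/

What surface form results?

[inaŋkimbip]

/n/ before /k/ (velar) → [ŋ]
/n/ before /b/ (labial) → [m]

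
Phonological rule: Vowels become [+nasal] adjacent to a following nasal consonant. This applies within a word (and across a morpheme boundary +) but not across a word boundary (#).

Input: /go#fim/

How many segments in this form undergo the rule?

1

/i/ before nasal /m/ → [ĩ]
1 segment changes.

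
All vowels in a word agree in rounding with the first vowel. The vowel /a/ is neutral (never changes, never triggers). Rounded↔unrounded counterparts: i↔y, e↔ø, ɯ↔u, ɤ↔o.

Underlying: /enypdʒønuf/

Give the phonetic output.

[enipdʒenɯf]

/y/ harmonizes with /e/ ([-round]) → [i]
/ø/ harmonizes with /e/ ([-round]) → [e]
/u/ harmonizes with /e/ ([-round]) → [ɯ]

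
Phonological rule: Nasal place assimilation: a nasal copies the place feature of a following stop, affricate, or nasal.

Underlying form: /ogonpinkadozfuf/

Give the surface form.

/n/ before /p/ (labial) → [m]
/n/ before /k/ (velar) → [ŋ]

[ogompiŋkadozfuf]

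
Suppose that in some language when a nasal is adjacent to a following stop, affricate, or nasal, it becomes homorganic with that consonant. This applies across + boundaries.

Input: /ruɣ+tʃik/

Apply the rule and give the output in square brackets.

no segment meets the rule's conditions; no change.

[ruɣ+tʃik]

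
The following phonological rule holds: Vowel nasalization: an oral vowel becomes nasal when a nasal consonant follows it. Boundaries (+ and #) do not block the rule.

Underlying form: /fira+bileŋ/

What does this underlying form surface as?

[fira+bilẽŋ]

/e/ before nasal /ŋ/ → [ẽ]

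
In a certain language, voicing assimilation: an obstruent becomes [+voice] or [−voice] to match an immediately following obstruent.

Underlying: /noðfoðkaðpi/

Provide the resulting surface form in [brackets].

[noθfoθkaθpi]

/ð/ before /f/ (voiceless) → [θ]
/ð/ before /k/ (voiceless) → [θ]
/ð/ before /p/ (voiceless) → [θ]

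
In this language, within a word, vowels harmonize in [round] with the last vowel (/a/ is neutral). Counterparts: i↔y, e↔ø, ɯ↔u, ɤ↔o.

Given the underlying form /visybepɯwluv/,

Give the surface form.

/i/ harmonizes with /u/ ([+round]) → [y]
/e/ harmonizes with /u/ ([+round]) → [ø]
/ɯ/ harmonizes with /u/ ([+round]) → [u]

[vysybøpuwluv]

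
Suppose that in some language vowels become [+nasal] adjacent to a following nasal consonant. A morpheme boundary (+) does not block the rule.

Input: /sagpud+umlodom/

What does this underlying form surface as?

/u/ before nasal /m/ → [ũ]
/o/ before nasal /m/ → [õ]

[sagpud+ũmlodõm]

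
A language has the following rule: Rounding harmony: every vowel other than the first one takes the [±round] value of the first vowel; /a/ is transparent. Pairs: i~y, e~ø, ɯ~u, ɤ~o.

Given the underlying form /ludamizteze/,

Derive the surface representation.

[ludamyztøzø]

/i/ harmonizes with /u/ ([+round]) → [y]
/e/ harmonizes with /u/ ([+round]) → [ø]
/e/ harmonizes with /u/ ([+round]) → [ø]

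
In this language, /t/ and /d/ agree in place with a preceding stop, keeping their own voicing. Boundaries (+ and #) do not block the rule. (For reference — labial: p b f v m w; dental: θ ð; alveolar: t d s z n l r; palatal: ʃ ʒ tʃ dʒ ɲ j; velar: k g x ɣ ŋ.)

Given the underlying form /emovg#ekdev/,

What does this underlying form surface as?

/d/ after /k/ (velar) → [g]

[emovg#ekgev]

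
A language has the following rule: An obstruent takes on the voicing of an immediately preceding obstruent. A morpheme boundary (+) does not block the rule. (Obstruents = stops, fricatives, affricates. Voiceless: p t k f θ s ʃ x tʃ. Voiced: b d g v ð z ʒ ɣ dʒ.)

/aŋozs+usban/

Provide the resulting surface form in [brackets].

[aŋozz+uspan]

/s/ after /z/ (voiced) → [z]
/b/ after /s/ (voiceless) → [p]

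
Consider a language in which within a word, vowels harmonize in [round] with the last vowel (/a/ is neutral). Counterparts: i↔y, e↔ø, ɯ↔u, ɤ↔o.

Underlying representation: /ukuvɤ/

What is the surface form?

/u/ harmonizes with /ɤ/ ([-round]) → [ɯ]
/u/ harmonizes with /ɤ/ ([-round]) → [ɯ]

[ɯkɯvɤ]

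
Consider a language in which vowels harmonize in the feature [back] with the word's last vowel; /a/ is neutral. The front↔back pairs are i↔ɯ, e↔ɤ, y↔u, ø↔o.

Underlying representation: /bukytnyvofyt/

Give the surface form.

[bykytnyvøfyt]

/u/ harmonizes with /y/ ([-back]) → [y]
/o/ harmonizes with /y/ ([-back]) → [ø]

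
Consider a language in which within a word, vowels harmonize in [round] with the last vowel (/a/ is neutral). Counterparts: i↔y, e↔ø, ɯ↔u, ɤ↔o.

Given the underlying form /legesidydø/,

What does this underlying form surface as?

/e/ harmonizes with /ø/ ([+round]) → [ø]
/e/ harmonizes with /ø/ ([+round]) → [ø]
/i/ harmonizes with /ø/ ([+round]) → [y]

[løgøsydydø]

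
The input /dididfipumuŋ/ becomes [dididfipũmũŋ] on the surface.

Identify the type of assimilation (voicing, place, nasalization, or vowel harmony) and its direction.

nasalization, regressive

/u/→[ũ] /u/→[ũ].
Each target copies a feature from the following segment, so the direction is regressive.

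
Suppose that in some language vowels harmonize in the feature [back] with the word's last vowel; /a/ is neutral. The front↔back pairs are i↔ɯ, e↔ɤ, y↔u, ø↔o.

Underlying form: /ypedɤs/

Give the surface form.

/y/ harmonizes with /ɤ/ ([+back]) → [u]
/e/ harmonizes with /ɤ/ ([+back]) → [ɤ]

[upɤdɤs]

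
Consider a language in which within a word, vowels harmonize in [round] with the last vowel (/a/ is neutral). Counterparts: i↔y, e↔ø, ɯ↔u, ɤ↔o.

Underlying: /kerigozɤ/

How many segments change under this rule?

/o/ harmonizes with /ɤ/ ([-round]) → [ɤ]
1 segment changes.

1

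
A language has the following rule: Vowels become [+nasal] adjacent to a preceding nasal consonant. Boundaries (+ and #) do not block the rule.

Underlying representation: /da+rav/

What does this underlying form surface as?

[da+rav]

no segment meets the rule's conditions; no change.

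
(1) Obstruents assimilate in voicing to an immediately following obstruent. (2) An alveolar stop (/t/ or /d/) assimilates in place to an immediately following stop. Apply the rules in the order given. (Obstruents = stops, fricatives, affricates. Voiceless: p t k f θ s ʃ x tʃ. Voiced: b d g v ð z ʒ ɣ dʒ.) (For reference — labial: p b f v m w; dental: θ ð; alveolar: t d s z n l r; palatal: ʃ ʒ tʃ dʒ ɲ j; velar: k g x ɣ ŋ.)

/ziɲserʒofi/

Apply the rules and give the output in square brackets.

[ziɲserʒofi]

Rule 1: no segment meets the rule's conditions; no change.
After rule 1: ziɲserʒofi
Rule 2: no segment meets the rule's conditions; no change.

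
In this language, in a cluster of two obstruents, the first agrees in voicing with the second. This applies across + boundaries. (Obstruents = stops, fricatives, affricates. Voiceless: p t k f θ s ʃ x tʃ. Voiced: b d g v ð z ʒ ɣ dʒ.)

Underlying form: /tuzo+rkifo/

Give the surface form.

[tuzo+rkifo]

no segment meets the rule's conditions; no change.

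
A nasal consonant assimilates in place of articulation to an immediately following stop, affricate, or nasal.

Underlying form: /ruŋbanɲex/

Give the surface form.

[rumbaɲɲex]

/ŋ/ before /b/ (labial) → [m]
/n/ before /ɲ/ (palatal) → [ɲ]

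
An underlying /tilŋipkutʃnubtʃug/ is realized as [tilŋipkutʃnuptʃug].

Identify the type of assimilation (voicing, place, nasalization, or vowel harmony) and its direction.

/b/→[p].
Each target copies a feature from the following segment, so the direction is regressive.

voicing assimilation, regressive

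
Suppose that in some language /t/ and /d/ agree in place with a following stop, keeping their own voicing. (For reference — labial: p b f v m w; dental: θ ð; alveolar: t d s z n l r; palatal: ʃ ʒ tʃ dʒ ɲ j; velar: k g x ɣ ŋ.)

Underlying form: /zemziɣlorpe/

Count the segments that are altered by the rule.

No segment meets the rule's conditions.

0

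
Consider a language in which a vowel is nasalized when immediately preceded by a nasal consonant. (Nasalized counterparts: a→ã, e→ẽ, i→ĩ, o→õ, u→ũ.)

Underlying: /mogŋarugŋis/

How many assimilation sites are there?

3

/o/ after nasal /m/ → [õ]
/a/ after nasal /ŋ/ → [ã]
/i/ after nasal /ŋ/ → [ĩ]
3 segments change.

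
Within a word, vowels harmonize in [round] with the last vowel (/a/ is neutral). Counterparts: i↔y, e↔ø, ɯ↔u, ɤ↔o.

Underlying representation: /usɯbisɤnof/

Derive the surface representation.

/ɯ/ harmonizes with /o/ ([+round]) → [u]
/i/ harmonizes with /o/ ([+round]) → [y]
/ɤ/ harmonizes with /o/ ([+round]) → [o]

[usubysonof]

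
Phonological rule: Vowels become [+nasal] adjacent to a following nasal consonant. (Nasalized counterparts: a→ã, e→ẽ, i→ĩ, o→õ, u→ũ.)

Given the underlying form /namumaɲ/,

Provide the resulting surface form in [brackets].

[nãmũmãɲ]

/a/ before nasal /m/ → [ã]
/u/ before nasal /m/ → [ũ]
/a/ before nasal /ɲ/ → [ã]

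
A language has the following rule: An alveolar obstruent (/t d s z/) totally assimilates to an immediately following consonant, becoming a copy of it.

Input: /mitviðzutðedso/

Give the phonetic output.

[mivviðzuððesso]

/t/ before /v/ → [v] (total assimilation)
/t/ before /ð/ → [ð] (total assimilation)
/d/ before /s/ → [s] (total assimilation)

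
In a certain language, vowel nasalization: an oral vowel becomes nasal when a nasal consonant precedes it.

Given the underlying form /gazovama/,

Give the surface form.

/a/ after nasal /m/ → [ã]

[gazovamã]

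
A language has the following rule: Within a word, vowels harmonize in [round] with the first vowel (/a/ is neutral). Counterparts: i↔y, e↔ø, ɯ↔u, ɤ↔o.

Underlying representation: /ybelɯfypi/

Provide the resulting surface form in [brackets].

[ybølufypy]

/e/ harmonizes with /y/ ([+round]) → [ø]
/ɯ/ harmonizes with /y/ ([+round]) → [u]
/i/ harmonizes with /y/ ([+round]) → [y]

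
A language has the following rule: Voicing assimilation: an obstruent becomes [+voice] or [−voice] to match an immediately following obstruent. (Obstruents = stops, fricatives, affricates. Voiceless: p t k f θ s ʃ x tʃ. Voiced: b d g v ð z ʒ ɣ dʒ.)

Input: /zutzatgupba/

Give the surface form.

/t/ before /z/ (voiced) → [d]
/t/ before /g/ (voiced) → [d]
/p/ before /b/ (voiced) → [b]

[zudzadgubba]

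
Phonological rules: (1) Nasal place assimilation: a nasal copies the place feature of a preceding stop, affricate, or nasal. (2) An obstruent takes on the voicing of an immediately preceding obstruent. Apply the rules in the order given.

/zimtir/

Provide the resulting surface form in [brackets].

Rule 1: no segment meets the rule's conditions; no change.
After rule 1: zimtir
Rule 2: no segment meets the rule's conditions; no change.

[zimtir]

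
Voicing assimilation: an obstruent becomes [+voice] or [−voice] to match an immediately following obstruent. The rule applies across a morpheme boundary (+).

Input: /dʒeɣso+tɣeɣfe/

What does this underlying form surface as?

/ɣ/ before /s/ (voiceless) → [x]
/t/ before /ɣ/ (voiced) → [d]
/ɣ/ before /f/ (voiceless) → [x]

[dʒexso+dɣexfe]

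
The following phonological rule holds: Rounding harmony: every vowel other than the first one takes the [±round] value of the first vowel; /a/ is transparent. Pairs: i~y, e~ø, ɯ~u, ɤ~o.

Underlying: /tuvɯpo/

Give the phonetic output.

[tuvupo]

/ɯ/ harmonizes with /u/ ([+round]) → [u]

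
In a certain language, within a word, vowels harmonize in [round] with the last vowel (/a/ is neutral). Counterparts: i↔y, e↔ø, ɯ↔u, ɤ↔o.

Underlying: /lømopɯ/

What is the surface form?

[lemɤpɯ]

/ø/ harmonizes with /ɯ/ ([-round]) → [e]
/o/ harmonizes with /ɯ/ ([-round]) → [ɤ]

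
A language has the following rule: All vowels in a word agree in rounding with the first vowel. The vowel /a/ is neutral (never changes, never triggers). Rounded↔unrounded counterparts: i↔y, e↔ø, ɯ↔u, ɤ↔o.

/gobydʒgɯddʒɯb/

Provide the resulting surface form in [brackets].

[gobydʒguddʒub]

/ɯ/ harmonizes with /o/ ([+round]) → [u]
/ɯ/ harmonizes with /o/ ([+round]) → [u]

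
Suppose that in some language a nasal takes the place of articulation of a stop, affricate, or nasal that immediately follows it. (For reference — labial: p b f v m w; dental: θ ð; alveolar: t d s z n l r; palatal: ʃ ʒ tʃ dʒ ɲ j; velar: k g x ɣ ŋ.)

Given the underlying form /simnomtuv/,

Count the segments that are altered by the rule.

2

/m/ before /n/ (alveolar) → [n]
/m/ before /t/ (alveolar) → [n]
2 segments change.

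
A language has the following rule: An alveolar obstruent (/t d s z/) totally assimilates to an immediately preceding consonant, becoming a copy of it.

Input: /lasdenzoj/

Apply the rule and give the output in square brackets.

/d/ after /s/ → [s] (total assimilation)
/z/ after /n/ → [n] (total assimilation)

[lassennoj]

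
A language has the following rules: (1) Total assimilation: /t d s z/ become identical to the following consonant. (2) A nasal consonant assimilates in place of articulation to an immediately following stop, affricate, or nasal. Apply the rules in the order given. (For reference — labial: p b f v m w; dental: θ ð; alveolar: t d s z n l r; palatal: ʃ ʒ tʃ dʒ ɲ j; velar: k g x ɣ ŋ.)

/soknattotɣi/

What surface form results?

Rule 1: /t/ before /ɣ/ → [ɣ] (total assimilation)
After rule 1: soknattoɣɣi
Rule 2: no segment meets the rule's conditions; no change.

[soknattoɣɣi]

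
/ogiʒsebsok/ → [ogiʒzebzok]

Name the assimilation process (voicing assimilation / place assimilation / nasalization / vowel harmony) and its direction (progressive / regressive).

/s/→[z] /s/→[z].
Each target copies a feature from the preceding segment, so the direction is progressive.

voicing assimilation, progressive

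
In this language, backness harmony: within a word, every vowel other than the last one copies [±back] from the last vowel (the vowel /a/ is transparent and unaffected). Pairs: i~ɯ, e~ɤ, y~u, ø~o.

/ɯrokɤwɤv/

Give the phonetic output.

[ɯrokɤwɤv]

no segment meets the rule's conditions; no change.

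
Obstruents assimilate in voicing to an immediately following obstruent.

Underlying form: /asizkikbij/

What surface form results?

/z/ before /k/ (voiceless) → [s]
/k/ before /b/ (voiced) → [g]

[asiskigbij]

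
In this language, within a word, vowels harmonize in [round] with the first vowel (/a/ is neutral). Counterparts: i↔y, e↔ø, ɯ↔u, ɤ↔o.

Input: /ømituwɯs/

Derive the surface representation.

/i/ harmonizes with /ø/ ([+round]) → [y]
/ɯ/ harmonizes with /ø/ ([+round]) → [u]

[ømytuwus]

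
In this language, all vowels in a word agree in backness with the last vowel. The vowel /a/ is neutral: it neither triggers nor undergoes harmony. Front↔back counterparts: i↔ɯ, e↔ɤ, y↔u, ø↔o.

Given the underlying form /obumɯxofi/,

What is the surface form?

/o/ harmonizes with /i/ ([-back]) → [ø]
/u/ harmonizes with /i/ ([-back]) → [y]
/ɯ/ harmonizes with /i/ ([-back]) → [i]
/o/ harmonizes with /i/ ([-back]) → [ø]

[øbymixøfi]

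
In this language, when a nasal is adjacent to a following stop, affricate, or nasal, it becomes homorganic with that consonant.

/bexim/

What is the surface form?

no segment meets the rule's conditions; no change.

[bexim]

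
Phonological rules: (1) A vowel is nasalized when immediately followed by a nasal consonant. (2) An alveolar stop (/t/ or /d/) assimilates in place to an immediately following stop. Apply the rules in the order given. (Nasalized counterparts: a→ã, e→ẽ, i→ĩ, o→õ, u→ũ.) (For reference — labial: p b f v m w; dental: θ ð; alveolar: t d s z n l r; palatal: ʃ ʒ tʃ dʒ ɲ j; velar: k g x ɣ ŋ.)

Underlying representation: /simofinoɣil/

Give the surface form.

Rule 1: /i/ before nasal /m/ → [ĩ]
Rule 1: /i/ before nasal /n/ → [ĩ]
After rule 1: sĩmofĩnoɣil
Rule 2: no segment meets the rule's conditions; no change.

[sĩmofĩnoɣil]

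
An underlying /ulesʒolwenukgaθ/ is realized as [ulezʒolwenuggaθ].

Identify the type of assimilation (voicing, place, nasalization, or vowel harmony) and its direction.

/s/→[z] /k/→[g].
Each target copies a feature from the following segment, so the direction is regressive.

voicing assimilation, regressive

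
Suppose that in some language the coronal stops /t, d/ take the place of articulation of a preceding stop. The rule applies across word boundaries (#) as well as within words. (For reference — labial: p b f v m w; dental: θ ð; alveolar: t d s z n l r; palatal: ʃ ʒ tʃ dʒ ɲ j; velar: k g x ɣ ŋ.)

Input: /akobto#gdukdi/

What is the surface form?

/t/ after /b/ (labial) → [p]
/d/ after /g/ (velar) → [g]
/d/ after /k/ (velar) → [g]

[akobpo#ggukgi]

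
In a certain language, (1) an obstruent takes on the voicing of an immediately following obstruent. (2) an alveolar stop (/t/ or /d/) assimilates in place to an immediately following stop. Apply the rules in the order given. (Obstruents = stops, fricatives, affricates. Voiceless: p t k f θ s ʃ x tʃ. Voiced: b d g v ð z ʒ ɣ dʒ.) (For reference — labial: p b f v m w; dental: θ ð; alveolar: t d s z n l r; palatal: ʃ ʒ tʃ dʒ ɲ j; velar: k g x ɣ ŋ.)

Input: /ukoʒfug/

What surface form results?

[ukoʃfug]

Rule 1: /ʒ/ before /f/ (voiceless) → [ʃ]
After rule 1: ukoʃfug
Rule 2: no segment meets the rule's conditions; no change.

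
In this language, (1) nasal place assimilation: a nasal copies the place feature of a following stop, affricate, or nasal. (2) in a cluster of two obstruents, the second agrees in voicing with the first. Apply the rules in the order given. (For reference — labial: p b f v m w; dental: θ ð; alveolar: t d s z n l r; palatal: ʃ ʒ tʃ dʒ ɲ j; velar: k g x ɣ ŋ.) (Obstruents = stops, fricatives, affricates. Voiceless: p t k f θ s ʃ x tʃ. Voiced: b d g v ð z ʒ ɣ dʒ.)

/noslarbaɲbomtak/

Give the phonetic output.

Rule 1: /ɲ/ before /b/ (labial) → [m]
Rule 1: /m/ before /t/ (alveolar) → [n]
After rule 1: noslarbambontak
Rule 2: no segment meets the rule's conditions; no change.

[noslarbambontak]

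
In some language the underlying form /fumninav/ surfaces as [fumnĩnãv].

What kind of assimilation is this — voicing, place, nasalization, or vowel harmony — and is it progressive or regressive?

/i/→[ĩ] /a/→[ã].
Each target copies a feature from the preceding segment, so the direction is progressive.

nasalization, progressive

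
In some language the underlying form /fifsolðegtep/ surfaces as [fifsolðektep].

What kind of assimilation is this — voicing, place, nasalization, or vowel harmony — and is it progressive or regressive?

voicing assimilation, regressive

/g/→[k].
Each target copies a feature from the following segment, so the direction is regressive.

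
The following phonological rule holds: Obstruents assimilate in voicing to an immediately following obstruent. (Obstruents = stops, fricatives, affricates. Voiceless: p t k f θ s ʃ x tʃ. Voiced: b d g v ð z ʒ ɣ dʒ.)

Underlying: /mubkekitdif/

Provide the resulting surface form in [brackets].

[mupkekiddif]

/b/ before /k/ (voiceless) → [p]
/t/ before /d/ (voiced) → [d]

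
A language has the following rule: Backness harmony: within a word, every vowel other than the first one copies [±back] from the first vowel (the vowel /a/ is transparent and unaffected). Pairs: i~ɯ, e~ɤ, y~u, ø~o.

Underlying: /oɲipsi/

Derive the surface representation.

[oɲɯpsɯ]

/i/ harmonizes with /o/ ([+back]) → [ɯ]
/i/ harmonizes with /o/ ([+back]) → [ɯ]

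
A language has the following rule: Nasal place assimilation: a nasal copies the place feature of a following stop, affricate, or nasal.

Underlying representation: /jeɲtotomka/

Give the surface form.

/ɲ/ before /t/ (alveolar) → [n]
/m/ before /k/ (velar) → [ŋ]

[jentotoŋka]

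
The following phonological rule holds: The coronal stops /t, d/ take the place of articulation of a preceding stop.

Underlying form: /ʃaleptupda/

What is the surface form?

[ʃaleppupba]

/t/ after /p/ (labial) → [p]
/d/ after /p/ (labial) → [b]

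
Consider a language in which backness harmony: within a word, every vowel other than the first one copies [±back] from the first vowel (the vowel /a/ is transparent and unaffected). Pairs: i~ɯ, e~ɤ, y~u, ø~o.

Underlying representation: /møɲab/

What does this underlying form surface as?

no segment meets the rule's conditions; no change.

[møɲab]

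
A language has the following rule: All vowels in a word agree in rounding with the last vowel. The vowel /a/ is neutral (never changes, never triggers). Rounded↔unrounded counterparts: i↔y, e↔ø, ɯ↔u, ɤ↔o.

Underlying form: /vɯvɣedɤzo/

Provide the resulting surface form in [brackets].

/ɯ/ harmonizes with /o/ ([+round]) → [u]
/e/ harmonizes with /o/ ([+round]) → [ø]
/ɤ/ harmonizes with /o/ ([+round]) → [o]

[vuvɣødozo]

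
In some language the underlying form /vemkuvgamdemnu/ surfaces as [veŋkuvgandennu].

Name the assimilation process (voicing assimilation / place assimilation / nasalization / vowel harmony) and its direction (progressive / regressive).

/m/→[ŋ] /m/→[n] /m/→[n].
Each target copies a feature from the following segment, so the direction is regressive.

place assimilation, regressive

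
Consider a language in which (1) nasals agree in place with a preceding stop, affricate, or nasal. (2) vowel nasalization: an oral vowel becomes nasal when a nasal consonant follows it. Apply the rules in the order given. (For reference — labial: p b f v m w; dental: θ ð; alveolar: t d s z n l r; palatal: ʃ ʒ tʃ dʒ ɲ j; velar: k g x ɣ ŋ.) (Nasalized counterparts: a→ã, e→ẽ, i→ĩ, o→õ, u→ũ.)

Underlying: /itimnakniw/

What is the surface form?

[itĩmmakŋiw]

Rule 1: /n/ after /m/ (labial) → [m]
Rule 1: /n/ after /k/ (velar) → [ŋ]
After rule 1: itimmakŋiw
Rule 2: /i/ before nasal /m/ → [ĩ]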